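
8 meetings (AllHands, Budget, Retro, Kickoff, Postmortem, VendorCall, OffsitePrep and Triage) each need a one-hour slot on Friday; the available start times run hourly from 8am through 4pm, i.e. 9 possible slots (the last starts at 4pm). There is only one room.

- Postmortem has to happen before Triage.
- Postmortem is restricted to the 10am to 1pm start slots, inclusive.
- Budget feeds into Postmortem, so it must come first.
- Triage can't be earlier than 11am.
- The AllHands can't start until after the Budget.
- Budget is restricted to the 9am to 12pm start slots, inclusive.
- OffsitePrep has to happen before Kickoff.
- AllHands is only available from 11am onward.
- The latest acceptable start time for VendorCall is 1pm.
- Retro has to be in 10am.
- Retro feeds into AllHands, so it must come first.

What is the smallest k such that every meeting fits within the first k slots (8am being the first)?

The precedence chain requires at least 3 distinct slots.
With at most 1 per slot and 8 meetings, at least 8 slots are needed.
AllHands can't be placed before 11am — that is slot 4 counting from 8am — so the schedule must run through at least 4 slots.
8 works (last occupied slot: 3pm): for example Triage in 1pm, AllHands in 12pm, Postmortem in 11am, Kickoff in 3pm, Budget in 9am, OffsitePrep in 2pm, Retro in 10am, VendorCall in 8am.

8 slots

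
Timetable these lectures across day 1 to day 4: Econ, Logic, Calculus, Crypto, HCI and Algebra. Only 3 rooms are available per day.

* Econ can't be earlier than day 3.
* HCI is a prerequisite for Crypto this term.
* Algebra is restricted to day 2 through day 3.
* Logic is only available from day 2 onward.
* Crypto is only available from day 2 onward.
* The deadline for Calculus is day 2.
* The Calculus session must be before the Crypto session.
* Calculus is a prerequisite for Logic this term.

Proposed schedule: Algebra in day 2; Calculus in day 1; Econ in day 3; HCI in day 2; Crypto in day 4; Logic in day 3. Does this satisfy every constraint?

Yes

The deadline for Calculus is day 2 — holds.
Econ can't be earlier than day 3 — holds.
HCI is a prerequisite for Crypto this term — holds.
Crypto is only available from day 2 onward — holds.
Algebra is restricted to day 2 through day 3 — holds.
The Calculus session must be before the Crypto session — holds.
Logic is only available from day 2 onward — holds.
Calculus is a prerequisite for Logic this term — holds.
Only 3 rooms are available per day — holds.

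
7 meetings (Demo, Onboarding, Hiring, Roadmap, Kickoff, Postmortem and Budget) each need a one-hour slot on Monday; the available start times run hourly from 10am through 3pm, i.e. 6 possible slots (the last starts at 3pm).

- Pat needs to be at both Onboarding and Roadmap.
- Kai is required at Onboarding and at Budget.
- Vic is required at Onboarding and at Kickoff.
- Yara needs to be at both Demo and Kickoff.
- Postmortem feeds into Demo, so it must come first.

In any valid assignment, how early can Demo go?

11am

Precedence pushes Demo to at least 11am.
Demo at 11am is achievable: Postmortem -> 10am, Onboarding -> 10am, Budget -> 11am, Hiring -> 10am, Demo -> 11am, Kickoff -> 12pm, Roadmap -> 11am.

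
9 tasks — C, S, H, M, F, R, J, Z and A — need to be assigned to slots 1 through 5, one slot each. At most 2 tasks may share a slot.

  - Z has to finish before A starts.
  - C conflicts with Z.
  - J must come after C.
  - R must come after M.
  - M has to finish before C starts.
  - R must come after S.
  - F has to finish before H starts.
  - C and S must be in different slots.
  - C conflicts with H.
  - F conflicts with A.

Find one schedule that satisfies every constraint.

F=3, J=3, R=2, H=4, M=1, A=5, Z=4, C=2, S=1

Checking: C(2) before J(3); M(1) before R(2); S(1) before R(2); M(1) before C(2); F(3) before H(4); Z(4) before A(5); C(2) != Z(4); C(2) != S(1); F(3) != A(5); C(2) != H(4); max 2 per slot (cap 2).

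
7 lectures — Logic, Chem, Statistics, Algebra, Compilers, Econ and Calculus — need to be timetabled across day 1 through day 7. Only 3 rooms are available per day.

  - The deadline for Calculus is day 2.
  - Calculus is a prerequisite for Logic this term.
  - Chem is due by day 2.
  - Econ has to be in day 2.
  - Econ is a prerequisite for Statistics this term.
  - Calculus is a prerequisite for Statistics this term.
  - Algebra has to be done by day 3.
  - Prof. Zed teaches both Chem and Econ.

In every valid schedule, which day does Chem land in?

Chem's window is day 1–day 2.
Econ is fixed at day 2, and Chem can't share a day with Econ.
So Chem must be day 1.

day 1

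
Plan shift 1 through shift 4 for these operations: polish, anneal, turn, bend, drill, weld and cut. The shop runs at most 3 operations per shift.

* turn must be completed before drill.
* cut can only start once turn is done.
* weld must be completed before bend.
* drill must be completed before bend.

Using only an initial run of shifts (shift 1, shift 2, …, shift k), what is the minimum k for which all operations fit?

The precedence chain requires at least 3 distinct shifts.
With at most 3 per shift and 7 operations, at least 3 shifts are needed.
3 works (last occupied shift: shift 3): for example weld -> shift 1; bend -> shift 3; turn -> shift 1; cut -> shift 2; anneal -> shift 2; polish -> shift 1; drill -> shift 2.

3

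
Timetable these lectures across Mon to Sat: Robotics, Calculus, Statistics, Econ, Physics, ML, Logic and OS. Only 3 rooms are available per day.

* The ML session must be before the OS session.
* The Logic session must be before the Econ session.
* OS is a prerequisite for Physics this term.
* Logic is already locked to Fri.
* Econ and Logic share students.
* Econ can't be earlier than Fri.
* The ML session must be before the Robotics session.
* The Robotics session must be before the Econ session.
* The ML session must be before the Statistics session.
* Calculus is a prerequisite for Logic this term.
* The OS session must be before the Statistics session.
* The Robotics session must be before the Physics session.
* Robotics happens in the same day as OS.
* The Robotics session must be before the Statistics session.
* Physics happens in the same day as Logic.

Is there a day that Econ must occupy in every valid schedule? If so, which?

Sat

Econ's window is Fri–Sat.
Logic is fixed at Fri, and Econ can't share a day with Logic.
So Econ must be Sat.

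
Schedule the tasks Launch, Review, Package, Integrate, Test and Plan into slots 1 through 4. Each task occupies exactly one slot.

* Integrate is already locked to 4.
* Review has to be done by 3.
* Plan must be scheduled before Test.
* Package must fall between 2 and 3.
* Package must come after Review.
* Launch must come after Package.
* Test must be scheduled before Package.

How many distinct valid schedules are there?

Enumerating: Test in 2; Package in 3; Launch in 4; Integrate in 4; Plan in 1; Review in 1 | Plan in 1, Review in 2, Launch in 4, Integrate in 4, Package in 3, Test in 2.

2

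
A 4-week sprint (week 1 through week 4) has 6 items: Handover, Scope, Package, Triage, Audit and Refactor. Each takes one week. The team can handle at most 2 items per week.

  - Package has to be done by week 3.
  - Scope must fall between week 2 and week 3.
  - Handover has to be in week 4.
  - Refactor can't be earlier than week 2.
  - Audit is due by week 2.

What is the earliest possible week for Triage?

Triage at week 1 is achievable: Audit -> week 1; Triage -> week 1; Package -> week 2; Handover -> week 4; Refactor -> week 3; Scope -> week 2.

week 1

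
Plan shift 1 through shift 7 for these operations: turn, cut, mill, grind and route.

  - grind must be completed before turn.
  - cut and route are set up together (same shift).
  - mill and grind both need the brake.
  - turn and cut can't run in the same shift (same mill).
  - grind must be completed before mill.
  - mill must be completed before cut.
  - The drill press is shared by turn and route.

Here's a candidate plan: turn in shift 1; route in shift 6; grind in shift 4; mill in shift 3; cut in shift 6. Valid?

mill and grind both need the brake — holds.
grind must be completed before mill — violated.
mill must be completed before cut — holds.
turn and cut can't run in the same shift (same mill) — holds.
The drill press is shared by turn and route — holds.
cut and route are set up together (same shift) — holds.
grind must be completed before turn — violated.

No — it violates: grind must be completed before turn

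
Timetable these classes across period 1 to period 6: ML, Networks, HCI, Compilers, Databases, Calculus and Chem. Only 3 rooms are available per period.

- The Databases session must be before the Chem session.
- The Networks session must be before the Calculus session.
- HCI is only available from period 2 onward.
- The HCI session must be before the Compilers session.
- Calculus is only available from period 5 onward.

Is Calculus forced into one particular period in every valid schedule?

No

Calculus can be period 5 (e.g. Chem -> period 2; Compilers -> period 3; HCI -> period 2; Databases -> period 1; Networks -> period 1; ML -> period 1; Calculus -> period 5) or period 6 (e.g. HCI=period 2; Calculus=period 6; ML=period 1; Networks=period 1; Compilers=period 3; Databases=period 1; Chem=period 2).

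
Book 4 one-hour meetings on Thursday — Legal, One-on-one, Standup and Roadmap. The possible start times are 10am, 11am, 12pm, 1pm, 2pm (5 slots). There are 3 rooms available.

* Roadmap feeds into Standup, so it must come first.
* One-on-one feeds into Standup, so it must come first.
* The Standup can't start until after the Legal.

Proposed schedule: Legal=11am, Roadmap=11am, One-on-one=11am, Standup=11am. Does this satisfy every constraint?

Invalid. There are 3 rooms available.

One-on-one feeds into Standup, so it must come first — violated.
There are 3 rooms available — violated.
The Standup can't start until after the Legal — violated.
Roadmap feeds into Standup, so it must come first — violated.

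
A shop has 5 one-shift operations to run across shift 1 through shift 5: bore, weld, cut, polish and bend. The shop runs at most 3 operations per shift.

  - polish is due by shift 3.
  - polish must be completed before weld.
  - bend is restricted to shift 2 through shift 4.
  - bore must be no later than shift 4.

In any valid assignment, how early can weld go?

shift 2

Precedence pushes weld to at least shift 2.
weld at shift 2 is achievable: polish=shift 1, weld=shift 2, cut=shift 1, bend=shift 2, bore=shift 1.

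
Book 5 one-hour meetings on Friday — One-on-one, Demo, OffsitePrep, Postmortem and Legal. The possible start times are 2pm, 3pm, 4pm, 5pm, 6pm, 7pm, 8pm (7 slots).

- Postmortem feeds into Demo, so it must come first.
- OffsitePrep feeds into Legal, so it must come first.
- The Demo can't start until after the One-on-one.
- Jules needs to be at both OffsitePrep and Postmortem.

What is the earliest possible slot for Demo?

3pm

Precedence pushes Demo to at least 3pm.
Demo at 3pm is achievable: Demo in 3pm; Postmortem in 2pm; OffsitePrep in 3pm; One-on-one in 2pm; Legal in 4pm.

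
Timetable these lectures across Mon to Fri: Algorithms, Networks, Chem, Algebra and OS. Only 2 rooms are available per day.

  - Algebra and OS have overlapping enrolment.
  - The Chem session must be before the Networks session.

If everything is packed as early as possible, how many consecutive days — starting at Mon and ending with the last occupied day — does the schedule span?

3

The precedence chain requires at least 2 distinct days.
With at most 2 per day and 5 lectures, at least 3 days are needed.
3 works (last occupied day: Wed): for example Chem in Mon, Networks in Tue, OS in Wed, Algebra in Tue, Algorithms in Mon.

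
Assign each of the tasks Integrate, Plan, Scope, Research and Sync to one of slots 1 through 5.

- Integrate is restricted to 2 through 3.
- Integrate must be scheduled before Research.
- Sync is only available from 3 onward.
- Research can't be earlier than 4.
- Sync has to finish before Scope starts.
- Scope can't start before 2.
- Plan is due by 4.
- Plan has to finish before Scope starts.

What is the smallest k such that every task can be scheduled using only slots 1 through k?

The precedence chain requires at least 2 distinct slots.
Research can't be placed before 4, so the schedule must run through at least slot 4.
4 works (last occupied slot: 4): for example Plan -> 1; Scope -> 4; Sync -> 3; Integrate -> 2; Research -> 4.

4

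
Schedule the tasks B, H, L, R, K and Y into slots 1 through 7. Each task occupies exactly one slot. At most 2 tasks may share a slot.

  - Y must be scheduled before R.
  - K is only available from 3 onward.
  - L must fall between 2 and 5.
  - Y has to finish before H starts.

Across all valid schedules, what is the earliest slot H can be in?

2

Precedence pushes H to at least 2.
H at 2 is achievable: K=3, B=1, Y=1, L=2, R=3, H=2.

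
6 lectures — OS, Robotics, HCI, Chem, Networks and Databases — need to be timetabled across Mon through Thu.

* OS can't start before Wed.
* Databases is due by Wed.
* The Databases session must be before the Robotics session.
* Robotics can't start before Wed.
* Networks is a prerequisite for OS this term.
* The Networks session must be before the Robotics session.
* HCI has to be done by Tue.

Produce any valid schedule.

Chem=Mon, OS=Wed, Networks=Mon, Robotics=Wed, HCI=Mon, Databases=Mon

Checking: Networks(Mon) before OS(Wed); Databases(Mon) before Robotics(Wed); Networks(Mon) before Robotics(Wed); Robotics=Wed in [Wed,Thu]; HCI=Mon in [Mon,Tue]; OS=Wed in [Wed,Thu]; Databases=Mon in [Mon,Wed].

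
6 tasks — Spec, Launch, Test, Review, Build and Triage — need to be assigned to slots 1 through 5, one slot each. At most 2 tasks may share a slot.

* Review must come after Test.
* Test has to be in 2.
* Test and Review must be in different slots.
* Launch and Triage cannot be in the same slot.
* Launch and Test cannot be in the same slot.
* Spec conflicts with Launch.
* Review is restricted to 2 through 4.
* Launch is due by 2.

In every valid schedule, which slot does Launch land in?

1

Launch's window is 1–2.
Test is fixed at 2, and Launch can't share a slot with Test.
So Launch must be 1.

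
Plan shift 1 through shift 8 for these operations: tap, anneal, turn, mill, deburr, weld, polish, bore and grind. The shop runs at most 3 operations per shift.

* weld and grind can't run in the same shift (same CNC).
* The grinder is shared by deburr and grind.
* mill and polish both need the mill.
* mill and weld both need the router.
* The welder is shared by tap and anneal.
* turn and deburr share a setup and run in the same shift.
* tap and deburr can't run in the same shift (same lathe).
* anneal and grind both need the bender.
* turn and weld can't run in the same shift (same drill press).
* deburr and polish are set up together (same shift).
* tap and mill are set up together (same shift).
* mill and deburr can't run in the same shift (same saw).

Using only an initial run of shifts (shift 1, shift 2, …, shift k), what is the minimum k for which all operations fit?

With at most 3 per shift and 9 operations, at least 3 shifts are needed.
3 works (last occupied shift: shift 3): for example weld -> shift 2, bore -> shift 2, grind -> shift 1, turn -> shift 3, deburr -> shift 3, polish -> shift 3, anneal -> shift 2, tap -> shift 1, mill -> shift 1.

3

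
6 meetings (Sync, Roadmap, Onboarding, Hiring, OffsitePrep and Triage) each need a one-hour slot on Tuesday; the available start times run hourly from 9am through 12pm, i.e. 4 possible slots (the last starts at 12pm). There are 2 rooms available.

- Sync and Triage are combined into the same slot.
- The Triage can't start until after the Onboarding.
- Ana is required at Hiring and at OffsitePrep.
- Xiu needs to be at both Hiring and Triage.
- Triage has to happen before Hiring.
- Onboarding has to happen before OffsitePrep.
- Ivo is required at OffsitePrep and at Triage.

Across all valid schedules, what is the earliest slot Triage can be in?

Precedence pushes Triage to at least 10am; downstream work caps Triage at 11am.
Triage at 10am is achievable: Roadmap in 9am, Onboarding in 9am, OffsitePrep in 12pm, Triage in 10am, Hiring in 11am, Sync in 10am.

10am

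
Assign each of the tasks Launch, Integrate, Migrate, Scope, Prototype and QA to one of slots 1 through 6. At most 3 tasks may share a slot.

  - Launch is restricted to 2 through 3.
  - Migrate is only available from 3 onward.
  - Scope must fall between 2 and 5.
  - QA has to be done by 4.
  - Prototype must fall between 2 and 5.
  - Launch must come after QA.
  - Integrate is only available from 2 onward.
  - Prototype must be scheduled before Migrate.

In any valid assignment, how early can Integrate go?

2

Integrate is available from 2.
Integrate at 2 is achievable: Integrate -> 2; Prototype -> 2; QA -> 1; Migrate -> 3; Scope -> 3; Launch -> 2.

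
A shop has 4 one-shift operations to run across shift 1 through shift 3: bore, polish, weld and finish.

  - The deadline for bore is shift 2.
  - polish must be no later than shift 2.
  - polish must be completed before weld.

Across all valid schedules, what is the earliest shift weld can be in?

shift 2

Precedence pushes weld to at least shift 2.
weld at shift 2 is achievable: finish=shift 1, weld=shift 2, bore=shift 1, polish=shift 1.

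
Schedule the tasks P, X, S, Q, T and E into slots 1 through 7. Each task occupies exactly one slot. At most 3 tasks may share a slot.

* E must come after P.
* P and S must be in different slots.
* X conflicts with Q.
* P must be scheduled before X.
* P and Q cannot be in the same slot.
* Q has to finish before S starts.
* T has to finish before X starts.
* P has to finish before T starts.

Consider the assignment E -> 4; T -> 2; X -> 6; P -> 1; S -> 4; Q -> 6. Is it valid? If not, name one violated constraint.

No — it violates: Q has to finish before S starts

P has to finish before T starts — holds.
P and S must be in different slots — holds.
P must be scheduled before X — holds.
X conflicts with Q — violated.
T has to finish before X starts — holds.
Q has to finish before S starts — violated.
P and Q cannot be in the same slot — holds.
E must come after P — holds.
At most 3 tasks may share a slot — holds.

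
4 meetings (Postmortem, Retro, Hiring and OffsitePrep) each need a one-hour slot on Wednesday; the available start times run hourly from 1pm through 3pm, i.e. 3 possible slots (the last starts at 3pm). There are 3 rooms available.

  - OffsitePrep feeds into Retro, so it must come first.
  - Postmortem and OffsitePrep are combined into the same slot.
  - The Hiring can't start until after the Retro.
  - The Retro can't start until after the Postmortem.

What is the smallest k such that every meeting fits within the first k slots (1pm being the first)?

3 slots

The precedence chain requires at least 3 distinct slots.
With at most 3 per slot and 4 meetings, at least 2 slots are needed.
3 works (last occupied slot: 3pm): for example Postmortem in 1pm, Retro in 2pm, OffsitePrep in 1pm, Hiring in 3pm.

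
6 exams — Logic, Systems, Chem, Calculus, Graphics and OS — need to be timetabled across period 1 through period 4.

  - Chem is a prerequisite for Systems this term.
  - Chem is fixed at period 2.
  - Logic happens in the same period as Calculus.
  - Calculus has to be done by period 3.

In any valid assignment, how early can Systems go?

period 3

Precedence pushes Systems to at least period 3.
Systems at period 3 is achievable: Logic in period 1, Systems in period 3, OS in period 1, Chem in period 2, Calculus in period 1, Graphics in period 1.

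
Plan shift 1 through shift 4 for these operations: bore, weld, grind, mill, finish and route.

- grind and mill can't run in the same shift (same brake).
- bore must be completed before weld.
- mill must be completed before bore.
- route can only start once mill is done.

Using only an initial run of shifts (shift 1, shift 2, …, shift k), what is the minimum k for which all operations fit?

The precedence chain requires at least 3 distinct shifts.
3 works (last occupied shift: shift 3): for example weld in shift 3, route in shift 2, bore in shift 2, grind in shift 2, finish in shift 1, mill in shift 1.

3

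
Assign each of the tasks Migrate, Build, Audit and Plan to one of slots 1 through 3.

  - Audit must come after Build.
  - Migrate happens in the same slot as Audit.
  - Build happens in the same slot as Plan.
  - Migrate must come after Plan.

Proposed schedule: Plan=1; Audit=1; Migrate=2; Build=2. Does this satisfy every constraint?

Audit must come after Build — violated.
Migrate happens in the same slot as Audit — violated.
Build happens in the same slot as Plan — violated.
Migrate must come after Plan — holds.

No. Audit must come after Build is not satisfied.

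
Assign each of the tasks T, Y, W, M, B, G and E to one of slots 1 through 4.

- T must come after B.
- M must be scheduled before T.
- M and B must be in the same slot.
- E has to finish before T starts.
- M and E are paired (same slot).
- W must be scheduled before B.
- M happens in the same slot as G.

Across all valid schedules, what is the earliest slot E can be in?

E must be in the same slot as B, which can't be before 2, so E is at least 2; downstream work caps E at 3.
E at 2 is achievable: E in 2, G in 2, Y in 1, W in 1, M in 2, T in 3, B in 2.

2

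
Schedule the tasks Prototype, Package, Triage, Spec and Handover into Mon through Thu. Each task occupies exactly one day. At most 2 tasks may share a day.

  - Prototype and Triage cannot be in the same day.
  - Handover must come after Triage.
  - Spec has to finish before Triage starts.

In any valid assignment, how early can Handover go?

Wed

Precedence pushes Handover to at least Wed.
Handover at Wed is achievable: Prototype=Mon; Spec=Mon; Handover=Wed; Triage=Tue; Package=Tue.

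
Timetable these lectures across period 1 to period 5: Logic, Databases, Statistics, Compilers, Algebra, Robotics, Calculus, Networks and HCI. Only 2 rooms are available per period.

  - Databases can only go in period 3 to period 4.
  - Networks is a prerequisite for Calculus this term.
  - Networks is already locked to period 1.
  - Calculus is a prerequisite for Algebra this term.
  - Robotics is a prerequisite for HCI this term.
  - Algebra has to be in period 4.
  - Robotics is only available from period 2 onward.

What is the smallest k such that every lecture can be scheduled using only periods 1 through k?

The precedence chain requires at least 3 distinct periods.
With at most 2 per period and 9 lectures, at least 5 periods are needed.
Algebra can't be placed before period 4, so the schedule must run through at least period 4.
5 works (last occupied period: period 5): for example Robotics=period 2; Algebra=period 4; HCI=period 3; Networks=period 1; Compilers=period 5; Databases=period 3; Statistics=period 4; Calculus=period 2; Logic=period 1.

5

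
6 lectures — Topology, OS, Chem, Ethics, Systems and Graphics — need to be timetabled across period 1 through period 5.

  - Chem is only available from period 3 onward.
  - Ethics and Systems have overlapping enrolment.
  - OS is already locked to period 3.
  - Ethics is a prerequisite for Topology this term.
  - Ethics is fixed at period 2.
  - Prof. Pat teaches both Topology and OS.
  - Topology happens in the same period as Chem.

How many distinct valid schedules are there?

40

Splitting on Topology: it can be period 4 (20), period 5 (20). Listing each branch's schedules as (OS, Chem, Ethics, Systems, Graphics) by period number:
Topology=period 4: (3,4,2,1,1) (3,4,2,1,2) (3,4,2,1,3) (3,4,2,1,4) (3,4,2,1,5) (3,4,2,3,1) (3,4,2,3,2) (3,4,2,3,3) (3,4,2,3,4) (3,4,2,3,5) (3,4,2,4,1) (3,4,2,4,2) (3,4,2,4,3) (3,4,2,4,4) (3,4,2,4,5) (3,4,2,5,1) (3,4,2,5,2) (3,4,2,5,3) (3,4,2,5,4) (3,4,2,5,5) — 20.
Topology=period 5: (3,5,2,1,1) (3,5,2,1,2) (3,5,2,1,3) (3,5,2,1,4) (3,5,2,1,5) (3,5,2,3,1) (3,5,2,3,2) (3,5,2,3,3) (3,5,2,3,4) (3,5,2,3,5) (3,5,2,4,1) (3,5,2,4,2) (3,5,2,4,3) (3,5,2,4,4) (3,5,2,4,5) (3,5,2,5,1) (3,5,2,5,2) (3,5,2,5,3) (3,5,2,5,4) (3,5,2,5,5) — 20.
Summing: 20 + 20 = 40.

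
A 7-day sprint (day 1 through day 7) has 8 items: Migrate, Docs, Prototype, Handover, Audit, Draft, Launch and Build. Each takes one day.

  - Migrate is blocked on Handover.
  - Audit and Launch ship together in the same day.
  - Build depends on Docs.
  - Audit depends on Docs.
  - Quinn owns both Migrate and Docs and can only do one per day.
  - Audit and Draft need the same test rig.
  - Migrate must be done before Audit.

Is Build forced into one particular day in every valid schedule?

Build can be day 2 (e.g. Build=day 2, Draft=day 1, Migrate=day 2, Docs=day 1, Audit=day 3, Prototype=day 1, Launch=day 3, Handover=day 1) or day 3 (e.g. Audit -> day 3, Launch -> day 3, Handover -> day 1, Prototype -> day 1, Draft -> day 1, Build -> day 3, Docs -> day 1, Migrate -> day 2).

No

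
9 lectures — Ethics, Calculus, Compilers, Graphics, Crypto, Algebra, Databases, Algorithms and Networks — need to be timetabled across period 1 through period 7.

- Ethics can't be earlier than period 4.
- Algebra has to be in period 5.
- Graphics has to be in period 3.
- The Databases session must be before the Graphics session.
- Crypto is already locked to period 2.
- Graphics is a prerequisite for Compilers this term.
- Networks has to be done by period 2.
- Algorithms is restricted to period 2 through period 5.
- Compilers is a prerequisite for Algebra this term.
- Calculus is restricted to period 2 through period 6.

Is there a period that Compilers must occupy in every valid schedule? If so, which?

Graphics is fixed at period 3 and must come before Compilers, so Compilers is at least period 4.
Algebra is fixed at period 5 and must come after Compilers, so Compilers is at most period 4.
So Compilers must be period 4.

period 4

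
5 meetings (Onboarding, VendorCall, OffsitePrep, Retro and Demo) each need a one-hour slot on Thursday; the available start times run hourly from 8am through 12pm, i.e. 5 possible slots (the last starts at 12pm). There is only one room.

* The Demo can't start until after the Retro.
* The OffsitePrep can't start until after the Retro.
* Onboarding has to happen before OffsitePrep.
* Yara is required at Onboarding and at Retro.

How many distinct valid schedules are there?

Splitting on Onboarding: it can be 8am (8), 9am (8), 10am (6), 11am (3). Listing each branch's schedules as (VendorCall, OffsitePrep, Retro, Demo):
Onboarding=8am: (9am,11am,10am,12pm) (9am,12pm,10am,11am) (10am,11am,9am,12pm) (10am,12pm,9am,11am) (11am,10am,9am,12pm) (11am,12pm,9am,10am) (12pm,10am,9am,11am) (12pm,11am,9am,10am) — 8.
Onboarding=9am: (8am,11am,10am,12pm) (8am,12pm,10am,11am) (10am,11am,8am,12pm) (10am,12pm,8am,11am) (11am,10am,8am,12pm) (11am,12pm,8am,10am) (12pm,10am,8am,11am) (12pm,11am,8am,10am) — 8.
Onboarding=10am: (8am,11am,9am,12pm) (8am,12pm,9am,11am) (9am,11am,8am,12pm) (9am,12pm,8am,11am) (11am,12pm,8am,9am) (12pm,11am,8am,9am) — 6.
Onboarding=11am: (8am,12pm,9am,10am) (9am,12pm,8am,10am) (10am,12pm,8am,9am) — 3.
Summing: 8 + 8 + 6 + 3 = 25.

25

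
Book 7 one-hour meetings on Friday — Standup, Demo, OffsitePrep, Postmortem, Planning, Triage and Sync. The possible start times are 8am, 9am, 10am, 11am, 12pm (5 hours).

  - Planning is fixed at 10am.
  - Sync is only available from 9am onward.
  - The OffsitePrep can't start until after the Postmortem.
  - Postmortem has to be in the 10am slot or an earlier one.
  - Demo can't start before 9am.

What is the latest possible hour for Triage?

12pm

Triage at 12pm is achievable: Demo=9am, Standup=8am, Triage=12pm, Postmortem=8am, Planning=10am, Sync=9am, OffsitePrep=9am.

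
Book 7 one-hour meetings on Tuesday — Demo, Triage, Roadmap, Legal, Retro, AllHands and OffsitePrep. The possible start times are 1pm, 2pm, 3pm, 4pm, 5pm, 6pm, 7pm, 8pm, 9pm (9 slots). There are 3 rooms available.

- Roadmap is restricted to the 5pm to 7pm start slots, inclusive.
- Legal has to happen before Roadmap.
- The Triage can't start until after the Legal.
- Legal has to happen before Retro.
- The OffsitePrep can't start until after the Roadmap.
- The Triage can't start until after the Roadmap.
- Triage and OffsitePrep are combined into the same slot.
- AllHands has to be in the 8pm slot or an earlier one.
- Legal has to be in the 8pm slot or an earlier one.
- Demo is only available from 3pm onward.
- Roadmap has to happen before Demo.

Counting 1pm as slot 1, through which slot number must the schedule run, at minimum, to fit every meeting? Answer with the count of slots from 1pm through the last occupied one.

6

The precedence chain requires at least 3 distinct slots.
With at most 3 per slot and 7 meetings, at least 3 slots are needed.
Propagating the time windows through the other constraints, Demo can't land before 6pm — that is slot 6 counting from 1pm — so the schedule must run through at least 6 slots.
6 works (last occupied slot: 6pm): for example AllHands -> 1pm, Demo -> 6pm, Retro -> 2pm, OffsitePrep -> 6pm, Legal -> 1pm, Roadmap -> 5pm, Triage -> 6pm.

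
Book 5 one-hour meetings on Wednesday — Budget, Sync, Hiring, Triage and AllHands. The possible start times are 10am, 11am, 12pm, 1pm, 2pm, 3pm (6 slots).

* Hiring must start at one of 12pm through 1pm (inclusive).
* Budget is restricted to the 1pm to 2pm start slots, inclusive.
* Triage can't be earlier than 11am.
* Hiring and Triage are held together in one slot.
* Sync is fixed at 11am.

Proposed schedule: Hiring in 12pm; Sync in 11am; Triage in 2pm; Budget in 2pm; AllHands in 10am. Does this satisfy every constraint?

Sync is fixed at 11am — holds.
Triage can't be earlier than 11am — holds.
Hiring and Triage are held together in one slot — violated.
Budget is restricted to the 1pm to 2pm start slots, inclusive — holds.
Hiring must start at one of 12pm through 1pm (inclusive) — holds.

Invalid. Hiring and Triage are held together in one slot.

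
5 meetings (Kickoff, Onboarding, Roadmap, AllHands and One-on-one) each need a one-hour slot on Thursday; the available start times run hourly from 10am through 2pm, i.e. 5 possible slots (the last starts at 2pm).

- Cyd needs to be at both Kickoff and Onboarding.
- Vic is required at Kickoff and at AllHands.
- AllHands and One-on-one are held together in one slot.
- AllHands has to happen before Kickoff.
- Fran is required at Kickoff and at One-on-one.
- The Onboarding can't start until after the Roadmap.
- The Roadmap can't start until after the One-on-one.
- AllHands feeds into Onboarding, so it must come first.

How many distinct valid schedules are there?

25

Splitting on Kickoff: it can be 11am (6), 12pm (8), 1pm (7), 2pm (4). Listing each branch's schedules as (Onboarding, Roadmap, AllHands, One-on-one):
Kickoff=11am: (12pm,11am,10am,10am) (1pm,11am,10am,10am) (1pm,12pm,10am,10am) (2pm,11am,10am,10am) (2pm,12pm,10am,10am) (2pm,1pm,10am,10am) — 6.
Kickoff=12pm: (1pm,11am,10am,10am) (1pm,12pm,10am,10am) (1pm,12pm,11am,11am) (2pm,11am,10am,10am) (2pm,12pm,10am,10am) (2pm,12pm,11am,11am) (2pm,1pm,10am,10am) (2pm,1pm,11am,11am) — 8.
Kickoff=1pm: (12pm,11am,10am,10am) (2pm,11am,10am,10am) (2pm,12pm,10am,10am) (2pm,12pm,11am,11am) (2pm,1pm,10am,10am) (2pm,1pm,11am,11am) (2pm,1pm,12pm,12pm) — 7.
Kickoff=2pm: (12pm,11am,10am,10am) (1pm,11am,10am,10am) (1pm,12pm,10am,10am) (1pm,12pm,11am,11am) — 4.
Summing: 6 + 8 + 7 + 4 = 25.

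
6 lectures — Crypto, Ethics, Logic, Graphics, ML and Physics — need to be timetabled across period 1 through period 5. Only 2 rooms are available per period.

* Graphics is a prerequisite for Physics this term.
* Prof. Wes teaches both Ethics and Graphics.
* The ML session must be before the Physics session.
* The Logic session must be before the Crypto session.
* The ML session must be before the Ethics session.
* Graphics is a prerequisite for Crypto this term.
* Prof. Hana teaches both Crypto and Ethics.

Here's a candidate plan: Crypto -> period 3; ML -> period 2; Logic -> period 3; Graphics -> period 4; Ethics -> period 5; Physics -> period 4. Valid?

No. Graphics is a prerequisite for Crypto this term is not satisfied.

The ML session must be before the Ethics session — holds.
Graphics is a prerequisite for Physics this term — violated.
Graphics is a prerequisite for Crypto this term — violated.
The ML session must be before the Physics session — holds.
Prof. Wes teaches both Ethics and Graphics — holds.
Only 2 rooms are available per period — holds.
Prof. Hana teaches both Crypto and Ethics — holds.
The Logic session must be before the Crypto session — violated.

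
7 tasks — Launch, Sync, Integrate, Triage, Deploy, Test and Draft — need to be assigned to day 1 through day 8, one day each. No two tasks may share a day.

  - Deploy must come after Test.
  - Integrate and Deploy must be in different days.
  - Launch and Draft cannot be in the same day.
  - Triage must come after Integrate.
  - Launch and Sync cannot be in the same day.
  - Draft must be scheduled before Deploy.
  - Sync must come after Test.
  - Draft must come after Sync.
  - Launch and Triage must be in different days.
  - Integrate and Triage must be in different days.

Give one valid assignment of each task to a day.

Triage=day 6, Integrate=day 5, Draft=day 3, Test=day 1, Sync=day 2, Deploy=day 4, Launch=day 7

Checking: Sync(day 2) before Draft(day 3); Integrate(day 5) before Triage(day 6); Draft(day 3) before Deploy(day 4); Test(day 1) before Deploy(day 4); Test(day 1) before Sync(day 2); Integrate(day 5) != Triage(day 6); Integrate(day 5) != Deploy(day 4); Launch(day 7) != Sync(day 2); Launch(day 7) != Triage(day 6); Launch(day 7) != Draft(day 3); max 1 per day (cap 1).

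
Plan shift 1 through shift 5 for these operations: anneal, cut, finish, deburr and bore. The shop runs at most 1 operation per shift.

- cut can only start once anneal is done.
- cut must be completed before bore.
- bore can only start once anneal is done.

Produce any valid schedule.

anneal in shift 1; finish in shift 4; cut in shift 2; deburr in shift 5; bore in shift 3

Checking: anneal(shift 1) before cut(shift 2); anneal(shift 1) before bore(shift 3); cut(shift 2) before bore(shift 3); max 1 per shift (cap 1).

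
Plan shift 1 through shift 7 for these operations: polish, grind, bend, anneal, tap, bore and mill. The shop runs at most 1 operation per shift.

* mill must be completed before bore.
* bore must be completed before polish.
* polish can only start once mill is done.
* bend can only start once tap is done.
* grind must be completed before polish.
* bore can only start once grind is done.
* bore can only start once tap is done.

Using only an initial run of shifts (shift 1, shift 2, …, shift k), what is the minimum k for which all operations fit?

The precedence chain requires at least 3 distinct shifts.
With at most 1 per shift and 7 operations, at least 7 shifts are needed.
7 works (last occupied shift: shift 7): for example polish in shift 5; bend in shift 6; mill in shift 3; bore in shift 4; anneal in shift 7; grind in shift 1; tap in shift 2.

7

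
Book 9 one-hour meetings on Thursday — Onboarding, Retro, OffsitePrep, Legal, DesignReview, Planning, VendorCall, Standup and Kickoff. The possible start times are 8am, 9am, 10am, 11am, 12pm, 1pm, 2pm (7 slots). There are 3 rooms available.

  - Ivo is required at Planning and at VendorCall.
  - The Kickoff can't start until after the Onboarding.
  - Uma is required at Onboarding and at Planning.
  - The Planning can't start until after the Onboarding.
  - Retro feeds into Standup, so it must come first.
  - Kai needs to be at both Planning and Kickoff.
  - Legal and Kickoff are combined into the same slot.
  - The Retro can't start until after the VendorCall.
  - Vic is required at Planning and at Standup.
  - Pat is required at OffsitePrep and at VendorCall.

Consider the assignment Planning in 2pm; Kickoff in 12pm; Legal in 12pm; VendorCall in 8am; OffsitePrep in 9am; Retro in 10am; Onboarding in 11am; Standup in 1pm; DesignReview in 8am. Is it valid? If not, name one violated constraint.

Valid

The Kickoff can't start until after the Onboarding — holds.
Kai needs to be at both Planning and Kickoff — holds.
Vic is required at Planning and at Standup — holds.
The Planning can't start until after the Onboarding — holds.
Ivo is required at Planning and at VendorCall — holds.
The Retro can't start until after the VendorCall — holds.
Legal and Kickoff are combined into the same slot — holds.
Uma is required at Onboarding and at Planning — holds.
Pat is required at OffsitePrep and at VendorCall — holds.
Retro feeds into Standup, so it must come first — holds.
There are 3 rooms available — holds.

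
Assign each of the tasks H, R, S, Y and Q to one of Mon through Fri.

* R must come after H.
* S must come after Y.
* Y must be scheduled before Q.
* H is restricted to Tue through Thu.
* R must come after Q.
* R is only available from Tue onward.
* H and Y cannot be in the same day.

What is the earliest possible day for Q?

Tue

Precedence pushes Q to at least Tue; downstream work caps Q at Thu.
Q at Tue is achievable: H=Tue, R=Wed, Q=Tue, S=Tue, Y=Mon.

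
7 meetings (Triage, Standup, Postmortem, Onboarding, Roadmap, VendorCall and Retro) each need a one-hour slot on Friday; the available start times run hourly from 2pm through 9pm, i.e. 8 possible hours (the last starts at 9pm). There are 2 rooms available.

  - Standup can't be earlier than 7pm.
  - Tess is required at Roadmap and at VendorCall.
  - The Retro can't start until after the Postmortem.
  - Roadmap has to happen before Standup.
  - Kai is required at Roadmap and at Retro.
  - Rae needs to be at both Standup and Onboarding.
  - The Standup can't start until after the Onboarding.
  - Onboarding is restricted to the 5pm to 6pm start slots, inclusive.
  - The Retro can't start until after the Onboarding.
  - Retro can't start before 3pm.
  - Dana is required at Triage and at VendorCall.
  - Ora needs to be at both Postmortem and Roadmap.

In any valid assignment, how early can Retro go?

Retro is available from 3pm; precedence pushes Retro to at least 6pm.
Retro at 6pm is achievable: Retro -> 6pm; Postmortem -> 2pm; VendorCall -> 4pm; Onboarding -> 5pm; Standup -> 7pm; Triage -> 2pm; Roadmap -> 3pm.

6pm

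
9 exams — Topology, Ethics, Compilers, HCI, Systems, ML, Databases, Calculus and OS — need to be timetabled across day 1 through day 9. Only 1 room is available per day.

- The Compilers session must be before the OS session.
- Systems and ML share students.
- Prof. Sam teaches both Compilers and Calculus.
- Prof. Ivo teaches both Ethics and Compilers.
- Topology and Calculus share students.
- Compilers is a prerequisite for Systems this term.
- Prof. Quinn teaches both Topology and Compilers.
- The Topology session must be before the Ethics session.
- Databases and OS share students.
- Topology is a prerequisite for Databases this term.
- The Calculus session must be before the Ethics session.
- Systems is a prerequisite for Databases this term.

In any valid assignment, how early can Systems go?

day 2

Precedence pushes Systems to at least day 2; downstream work caps Systems at day 8.
Systems at day 2 is achievable: OS -> day 7; Ethics -> day 5; Databases -> day 6; ML -> day 9; Topology -> day 3; Compilers -> day 1; Systems -> day 2; HCI -> day 8; Calculus -> day 4.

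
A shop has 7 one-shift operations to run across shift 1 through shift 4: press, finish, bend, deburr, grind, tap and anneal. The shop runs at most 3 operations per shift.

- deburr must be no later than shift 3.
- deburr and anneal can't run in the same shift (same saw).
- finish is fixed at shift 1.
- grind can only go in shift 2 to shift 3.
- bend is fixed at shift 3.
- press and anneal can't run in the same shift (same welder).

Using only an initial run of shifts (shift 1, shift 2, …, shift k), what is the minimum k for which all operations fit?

3

With at most 3 per shift and 7 operations, at least 3 shifts are needed.
bend can't be placed before shift 3, so the schedule must run through at least shift 3.
3 works (last occupied shift: shift 3): for example finish=shift 1; grind=shift 2; anneal=shift 2; press=shift 1; tap=shift 2; deburr=shift 1; bend=shift 3.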